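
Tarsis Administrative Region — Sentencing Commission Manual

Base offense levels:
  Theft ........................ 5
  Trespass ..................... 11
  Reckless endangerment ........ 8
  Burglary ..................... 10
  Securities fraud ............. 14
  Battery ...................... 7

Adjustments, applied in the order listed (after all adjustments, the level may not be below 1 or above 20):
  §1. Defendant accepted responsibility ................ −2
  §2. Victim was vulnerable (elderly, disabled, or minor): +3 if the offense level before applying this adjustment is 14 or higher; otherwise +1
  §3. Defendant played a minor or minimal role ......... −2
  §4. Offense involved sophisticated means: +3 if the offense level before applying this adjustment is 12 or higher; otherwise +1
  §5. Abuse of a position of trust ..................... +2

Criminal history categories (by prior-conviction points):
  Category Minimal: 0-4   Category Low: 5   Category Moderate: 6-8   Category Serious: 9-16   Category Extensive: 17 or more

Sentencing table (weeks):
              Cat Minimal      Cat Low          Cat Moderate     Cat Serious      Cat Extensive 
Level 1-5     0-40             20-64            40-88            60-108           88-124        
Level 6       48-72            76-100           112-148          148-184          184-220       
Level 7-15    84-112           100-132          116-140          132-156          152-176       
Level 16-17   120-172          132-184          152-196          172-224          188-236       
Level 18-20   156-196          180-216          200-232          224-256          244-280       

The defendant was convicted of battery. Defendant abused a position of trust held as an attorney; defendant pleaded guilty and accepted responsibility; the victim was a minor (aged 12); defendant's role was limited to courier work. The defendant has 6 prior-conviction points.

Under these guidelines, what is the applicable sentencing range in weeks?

112-148 weeks

Base offense level for battery: 7.
§1 applies: 7 − 2 = 5.
§2 applies (level before this adjustment is 5 < 14, so +1): 5 + 1 = 6.
§3 applies: 6 − 2 = 4.
§5 applies: 4 + 2 = 6.
Final offense level: 6.
Criminal history: 6 prior points → Category Moderate (6-8).
Level 6 falls in the 6 band.
Grid: Level 6 × Category Moderate = 112-148 weeks.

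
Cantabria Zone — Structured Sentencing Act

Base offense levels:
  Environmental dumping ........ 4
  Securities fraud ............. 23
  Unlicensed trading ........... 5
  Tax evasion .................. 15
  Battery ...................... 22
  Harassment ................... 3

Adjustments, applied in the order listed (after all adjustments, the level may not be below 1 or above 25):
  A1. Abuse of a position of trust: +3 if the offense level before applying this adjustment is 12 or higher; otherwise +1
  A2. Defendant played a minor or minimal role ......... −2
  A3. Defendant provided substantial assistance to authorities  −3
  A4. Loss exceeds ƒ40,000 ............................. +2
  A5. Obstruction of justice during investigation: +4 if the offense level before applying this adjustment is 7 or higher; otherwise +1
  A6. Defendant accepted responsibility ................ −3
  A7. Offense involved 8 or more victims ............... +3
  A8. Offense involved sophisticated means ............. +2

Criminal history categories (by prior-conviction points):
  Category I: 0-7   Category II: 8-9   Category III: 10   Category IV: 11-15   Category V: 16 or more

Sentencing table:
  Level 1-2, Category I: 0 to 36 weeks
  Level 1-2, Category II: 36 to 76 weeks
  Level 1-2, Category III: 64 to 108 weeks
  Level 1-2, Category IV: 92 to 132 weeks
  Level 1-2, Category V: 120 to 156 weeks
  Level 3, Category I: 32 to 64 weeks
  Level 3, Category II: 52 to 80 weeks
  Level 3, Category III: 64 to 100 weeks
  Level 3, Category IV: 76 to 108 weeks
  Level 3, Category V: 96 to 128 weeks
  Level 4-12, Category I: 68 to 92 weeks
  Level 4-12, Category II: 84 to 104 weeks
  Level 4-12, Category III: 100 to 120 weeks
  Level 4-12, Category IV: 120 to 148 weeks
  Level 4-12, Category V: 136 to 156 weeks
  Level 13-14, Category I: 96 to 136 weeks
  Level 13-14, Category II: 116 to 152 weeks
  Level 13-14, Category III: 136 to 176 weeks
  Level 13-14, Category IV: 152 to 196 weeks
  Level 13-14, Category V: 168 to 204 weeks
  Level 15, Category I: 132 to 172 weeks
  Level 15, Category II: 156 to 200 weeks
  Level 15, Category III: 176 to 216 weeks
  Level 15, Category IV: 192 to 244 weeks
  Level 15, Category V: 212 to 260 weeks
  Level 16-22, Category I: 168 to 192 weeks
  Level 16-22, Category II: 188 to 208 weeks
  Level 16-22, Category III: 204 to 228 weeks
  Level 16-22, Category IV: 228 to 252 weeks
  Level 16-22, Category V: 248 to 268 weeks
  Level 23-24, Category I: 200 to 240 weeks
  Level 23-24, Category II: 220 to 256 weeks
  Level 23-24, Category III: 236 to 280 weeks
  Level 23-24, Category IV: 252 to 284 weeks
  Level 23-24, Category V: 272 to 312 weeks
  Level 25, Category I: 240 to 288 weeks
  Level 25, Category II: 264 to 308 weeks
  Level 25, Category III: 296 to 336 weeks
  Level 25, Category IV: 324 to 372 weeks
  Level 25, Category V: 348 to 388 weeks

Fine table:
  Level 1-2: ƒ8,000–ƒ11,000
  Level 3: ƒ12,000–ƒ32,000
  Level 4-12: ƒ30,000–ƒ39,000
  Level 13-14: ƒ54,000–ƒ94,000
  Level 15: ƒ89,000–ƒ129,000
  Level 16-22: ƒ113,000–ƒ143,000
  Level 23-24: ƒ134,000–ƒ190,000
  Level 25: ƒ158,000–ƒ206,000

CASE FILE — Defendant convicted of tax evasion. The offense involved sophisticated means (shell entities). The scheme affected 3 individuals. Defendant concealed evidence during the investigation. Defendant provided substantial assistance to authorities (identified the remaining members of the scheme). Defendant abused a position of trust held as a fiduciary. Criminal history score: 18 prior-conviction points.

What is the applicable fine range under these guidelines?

Base offense level for tax evasion: 15.
A1 applies (level before this adjustment is 15 ≥ 12, so +3): 15 + 3 = 18.
A2 does not apply.
A3 applies: 18 − 3 = 15.
A5 applies (level before this adjustment is 15 ≥ 7, so +4): 15 + 4 = 19.
A6 does not apply.
A7 does not apply.
A8 applies: 19 + 2 = 21.
Final offense level: 21.
Level 21 falls in the 16-22 band.
Fine table: Level 16-22 → ƒ113,000–ƒ143,000.

ƒ113,000–ƒ143,000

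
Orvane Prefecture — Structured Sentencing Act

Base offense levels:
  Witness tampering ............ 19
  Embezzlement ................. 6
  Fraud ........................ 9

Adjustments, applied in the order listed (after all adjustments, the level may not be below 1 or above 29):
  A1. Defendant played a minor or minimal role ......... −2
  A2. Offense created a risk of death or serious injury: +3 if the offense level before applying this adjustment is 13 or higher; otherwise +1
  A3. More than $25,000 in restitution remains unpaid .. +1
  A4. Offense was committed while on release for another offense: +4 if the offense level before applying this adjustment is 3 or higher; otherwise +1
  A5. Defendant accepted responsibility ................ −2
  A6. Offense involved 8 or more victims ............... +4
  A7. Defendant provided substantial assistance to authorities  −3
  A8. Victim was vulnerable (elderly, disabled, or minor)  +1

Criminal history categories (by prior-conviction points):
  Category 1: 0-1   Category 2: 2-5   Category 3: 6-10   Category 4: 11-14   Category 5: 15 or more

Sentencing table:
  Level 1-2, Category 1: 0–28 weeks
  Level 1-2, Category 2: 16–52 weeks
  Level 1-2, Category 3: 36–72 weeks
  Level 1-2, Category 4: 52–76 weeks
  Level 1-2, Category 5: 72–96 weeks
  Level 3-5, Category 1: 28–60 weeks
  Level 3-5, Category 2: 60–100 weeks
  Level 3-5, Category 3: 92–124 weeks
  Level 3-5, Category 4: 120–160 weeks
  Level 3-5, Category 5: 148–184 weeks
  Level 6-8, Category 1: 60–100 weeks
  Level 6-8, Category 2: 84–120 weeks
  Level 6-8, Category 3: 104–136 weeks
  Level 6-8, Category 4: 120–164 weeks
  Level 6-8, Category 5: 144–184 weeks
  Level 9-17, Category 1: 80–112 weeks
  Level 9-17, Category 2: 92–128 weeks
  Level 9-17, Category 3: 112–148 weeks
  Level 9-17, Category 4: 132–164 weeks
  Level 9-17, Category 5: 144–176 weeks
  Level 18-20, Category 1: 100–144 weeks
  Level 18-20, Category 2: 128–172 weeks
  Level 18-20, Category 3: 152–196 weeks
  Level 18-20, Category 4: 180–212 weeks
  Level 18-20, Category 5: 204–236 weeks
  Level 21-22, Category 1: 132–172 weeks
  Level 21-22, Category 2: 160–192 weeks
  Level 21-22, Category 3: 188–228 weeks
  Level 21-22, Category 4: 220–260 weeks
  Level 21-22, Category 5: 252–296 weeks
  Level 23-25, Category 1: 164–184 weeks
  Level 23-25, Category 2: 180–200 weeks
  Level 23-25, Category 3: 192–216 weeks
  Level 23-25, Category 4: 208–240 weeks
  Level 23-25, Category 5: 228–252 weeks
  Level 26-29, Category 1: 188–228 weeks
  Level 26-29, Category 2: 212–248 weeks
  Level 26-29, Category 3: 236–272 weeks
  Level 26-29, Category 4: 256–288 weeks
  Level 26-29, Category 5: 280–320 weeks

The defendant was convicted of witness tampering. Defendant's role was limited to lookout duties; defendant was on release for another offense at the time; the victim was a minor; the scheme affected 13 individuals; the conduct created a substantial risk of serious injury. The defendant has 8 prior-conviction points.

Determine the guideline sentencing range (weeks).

Base offense level for witness tampering: 19.
A1 applies: 19 − 2 = 17.
A2 applies (level before this adjustment is 17 ≥ 13, so +3): 17 + 3 = 20.
A4 applies (level before this adjustment is 20 ≥ 3, so +4): 20 + 4 = 24.
A6 applies: 24 + 4 = 28.
A8 applies: 28 + 1 = 29.
Final offense level: 29.
Criminal history: 8 prior points → Category 3 (6-10).
Level 29 falls in the 26-29 band.
Grid: Level 26-29 × Category 3 = 236-272 weeks.

236-272 weeks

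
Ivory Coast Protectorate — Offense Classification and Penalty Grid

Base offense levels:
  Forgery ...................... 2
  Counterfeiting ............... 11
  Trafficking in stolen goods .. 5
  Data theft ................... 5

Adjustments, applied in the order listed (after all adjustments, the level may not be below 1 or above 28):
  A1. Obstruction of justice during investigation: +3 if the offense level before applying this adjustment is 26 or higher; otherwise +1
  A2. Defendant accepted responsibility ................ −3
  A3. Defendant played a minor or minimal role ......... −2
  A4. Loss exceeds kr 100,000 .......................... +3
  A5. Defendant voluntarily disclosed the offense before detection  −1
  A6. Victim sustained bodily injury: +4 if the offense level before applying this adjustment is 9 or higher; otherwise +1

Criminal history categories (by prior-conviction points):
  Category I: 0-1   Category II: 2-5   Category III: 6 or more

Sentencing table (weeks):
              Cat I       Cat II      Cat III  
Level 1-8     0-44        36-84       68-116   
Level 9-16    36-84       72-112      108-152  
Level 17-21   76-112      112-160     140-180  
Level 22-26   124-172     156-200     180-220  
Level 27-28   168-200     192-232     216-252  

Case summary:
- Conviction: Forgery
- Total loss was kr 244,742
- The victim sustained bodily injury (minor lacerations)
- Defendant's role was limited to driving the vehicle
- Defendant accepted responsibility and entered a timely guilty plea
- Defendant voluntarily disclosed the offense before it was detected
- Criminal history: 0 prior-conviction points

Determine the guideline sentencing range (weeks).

0-44 weeks

Base offense level for forgery: 2.
A1 does not apply.
A2 applies: 2 − 3 = -1.
A3 applies: -1 − 2 = -3.
A4 applies: -3 + 3 = 0.
A5 applies: 0 − 1 = -1.
A6 applies (level before this adjustment is -1 < 9, so +1): -1 + 1 = 0.
Level 0 is below the minimum of 1; floored at 1.
Final offense level: 1.
Criminal history: 0 prior points → Category I (0-1).
Level 1 falls in the 1-8 band.
Grid: Level 1-8 × Category I = 0-44 weeks.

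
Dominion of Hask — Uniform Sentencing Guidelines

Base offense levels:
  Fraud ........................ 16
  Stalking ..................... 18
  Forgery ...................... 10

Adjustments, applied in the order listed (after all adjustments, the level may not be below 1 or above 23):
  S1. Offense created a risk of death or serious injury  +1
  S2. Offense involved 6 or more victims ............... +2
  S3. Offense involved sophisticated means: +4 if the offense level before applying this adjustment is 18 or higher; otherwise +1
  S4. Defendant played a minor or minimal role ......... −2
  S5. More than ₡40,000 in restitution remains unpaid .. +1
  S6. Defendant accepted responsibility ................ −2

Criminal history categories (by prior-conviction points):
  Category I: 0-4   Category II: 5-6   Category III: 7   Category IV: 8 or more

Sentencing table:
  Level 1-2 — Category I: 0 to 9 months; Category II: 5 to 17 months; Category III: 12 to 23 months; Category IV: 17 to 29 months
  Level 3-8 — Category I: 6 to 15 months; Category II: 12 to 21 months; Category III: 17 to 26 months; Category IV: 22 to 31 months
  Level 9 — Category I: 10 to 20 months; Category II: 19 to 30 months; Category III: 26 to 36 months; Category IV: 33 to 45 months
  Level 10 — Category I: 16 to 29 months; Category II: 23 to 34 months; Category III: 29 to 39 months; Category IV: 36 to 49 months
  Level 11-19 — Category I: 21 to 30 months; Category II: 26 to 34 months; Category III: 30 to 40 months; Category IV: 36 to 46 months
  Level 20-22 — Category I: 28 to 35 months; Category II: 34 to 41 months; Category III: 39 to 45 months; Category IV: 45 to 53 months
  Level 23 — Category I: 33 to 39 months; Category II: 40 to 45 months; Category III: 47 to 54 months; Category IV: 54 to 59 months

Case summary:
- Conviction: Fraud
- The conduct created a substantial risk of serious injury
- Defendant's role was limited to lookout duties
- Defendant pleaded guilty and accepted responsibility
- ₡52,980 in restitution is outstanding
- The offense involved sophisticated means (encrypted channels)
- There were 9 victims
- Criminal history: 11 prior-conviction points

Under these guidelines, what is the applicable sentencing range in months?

45-53 months

Base offense level for fraud: 16.
S1 applies: 16 + 1 = 17.
S2 applies: 17 + 2 = 19.
S3 applies (level before this adjustment is 19 ≥ 18, so +4): 19 + 4 = 23.
S4 applies: 23 − 2 = 21.
S5 applies: 21 + 1 = 22.
S6 applies: 22 − 2 = 20.
Final offense level: 20.
Criminal history: 11 prior points → Category IV (8+).
Level 20 falls in the 20-22 band.
Grid: Level 20-22 × Category IV = 45-53 months.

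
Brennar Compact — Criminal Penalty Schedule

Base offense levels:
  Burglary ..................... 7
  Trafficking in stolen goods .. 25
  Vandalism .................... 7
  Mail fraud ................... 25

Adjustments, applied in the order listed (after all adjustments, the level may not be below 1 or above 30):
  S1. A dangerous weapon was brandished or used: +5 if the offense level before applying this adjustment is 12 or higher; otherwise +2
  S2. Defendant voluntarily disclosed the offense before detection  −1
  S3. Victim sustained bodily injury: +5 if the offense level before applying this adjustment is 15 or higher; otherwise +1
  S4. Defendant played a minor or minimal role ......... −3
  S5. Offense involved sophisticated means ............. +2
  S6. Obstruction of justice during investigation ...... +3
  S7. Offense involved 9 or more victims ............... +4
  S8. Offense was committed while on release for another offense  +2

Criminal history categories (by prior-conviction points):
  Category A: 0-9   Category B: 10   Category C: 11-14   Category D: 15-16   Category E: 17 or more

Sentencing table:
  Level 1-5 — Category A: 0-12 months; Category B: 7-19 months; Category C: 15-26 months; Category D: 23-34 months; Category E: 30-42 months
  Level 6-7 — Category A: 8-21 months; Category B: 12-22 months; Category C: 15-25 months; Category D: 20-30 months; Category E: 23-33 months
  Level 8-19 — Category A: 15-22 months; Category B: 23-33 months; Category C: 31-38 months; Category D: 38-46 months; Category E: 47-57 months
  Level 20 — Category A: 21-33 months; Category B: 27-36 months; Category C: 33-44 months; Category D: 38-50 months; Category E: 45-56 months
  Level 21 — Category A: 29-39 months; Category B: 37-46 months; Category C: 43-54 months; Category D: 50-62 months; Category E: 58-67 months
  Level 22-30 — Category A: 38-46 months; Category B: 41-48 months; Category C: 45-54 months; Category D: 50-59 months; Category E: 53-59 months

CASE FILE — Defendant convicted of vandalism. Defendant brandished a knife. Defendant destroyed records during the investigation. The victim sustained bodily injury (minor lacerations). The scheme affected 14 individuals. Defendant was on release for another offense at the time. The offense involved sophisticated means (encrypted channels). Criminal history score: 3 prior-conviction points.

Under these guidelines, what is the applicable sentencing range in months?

Base offense level for vandalism: 7.
S1 applies (level before this adjustment is 7 < 12, so +2): 7 + 2 = 9.
S2 does not apply.
S3 applies (level before this adjustment is 9 < 15, so +1): 9 + 1 = 10.
S4 does not apply.
S5 applies: 10 + 2 = 12.
S6 applies: 12 + 3 = 15.
S7 applies: 15 + 4 = 19.
S8 applies: 19 + 2 = 21.
Final offense level: 21.
Criminal history: 3 prior points → Category A (0-9).
Level 21 falls in the 21 band.
Grid: Level 21 × Category A = 29-39 months.

29-39 months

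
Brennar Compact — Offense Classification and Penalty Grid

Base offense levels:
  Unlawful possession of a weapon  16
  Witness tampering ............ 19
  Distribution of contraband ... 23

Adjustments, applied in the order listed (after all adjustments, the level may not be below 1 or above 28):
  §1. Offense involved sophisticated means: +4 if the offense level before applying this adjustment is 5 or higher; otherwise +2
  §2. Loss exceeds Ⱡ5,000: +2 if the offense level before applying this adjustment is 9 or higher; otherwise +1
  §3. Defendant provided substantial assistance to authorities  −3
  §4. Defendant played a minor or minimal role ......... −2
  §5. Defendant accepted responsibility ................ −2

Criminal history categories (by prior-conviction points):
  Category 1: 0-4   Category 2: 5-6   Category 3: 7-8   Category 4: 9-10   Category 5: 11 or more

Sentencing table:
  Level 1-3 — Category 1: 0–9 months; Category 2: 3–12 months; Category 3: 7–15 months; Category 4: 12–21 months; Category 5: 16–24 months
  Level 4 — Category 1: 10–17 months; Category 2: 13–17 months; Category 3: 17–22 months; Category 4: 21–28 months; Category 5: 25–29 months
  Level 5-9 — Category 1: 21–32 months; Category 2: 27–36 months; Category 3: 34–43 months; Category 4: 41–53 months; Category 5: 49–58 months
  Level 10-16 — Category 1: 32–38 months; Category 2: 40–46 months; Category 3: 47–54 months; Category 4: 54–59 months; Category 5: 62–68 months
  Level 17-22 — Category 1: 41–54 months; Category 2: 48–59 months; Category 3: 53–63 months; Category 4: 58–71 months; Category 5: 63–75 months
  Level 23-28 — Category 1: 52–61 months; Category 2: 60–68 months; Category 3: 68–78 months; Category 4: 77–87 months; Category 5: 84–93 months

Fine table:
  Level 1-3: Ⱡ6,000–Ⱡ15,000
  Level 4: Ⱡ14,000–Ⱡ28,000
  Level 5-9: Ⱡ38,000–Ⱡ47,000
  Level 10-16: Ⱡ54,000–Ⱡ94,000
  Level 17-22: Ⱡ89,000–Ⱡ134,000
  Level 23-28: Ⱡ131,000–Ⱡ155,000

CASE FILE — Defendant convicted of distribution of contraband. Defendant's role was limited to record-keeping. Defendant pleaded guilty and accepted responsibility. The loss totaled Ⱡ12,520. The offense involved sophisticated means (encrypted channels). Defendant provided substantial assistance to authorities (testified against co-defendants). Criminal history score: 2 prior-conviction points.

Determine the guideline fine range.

Base offense level for distribution of contraband: 23.
§1 applies (level before this adjustment is 23 ≥ 5, so +4): 23 + 4 = 27.
§2 applies (level before this adjustment is 27 ≥ 9, so +2): 27 + 2 = 29.
§3 applies: 29 − 3 = 26.
§4 applies: 26 − 2 = 24.
§5 applies: 24 − 2 = 22.
Final offense level: 22.
Level 22 falls in the 17-22 band.
Fine table: Level 17-22 → Ⱡ89,000–Ⱡ134,000.

Ⱡ89,000–Ⱡ134,000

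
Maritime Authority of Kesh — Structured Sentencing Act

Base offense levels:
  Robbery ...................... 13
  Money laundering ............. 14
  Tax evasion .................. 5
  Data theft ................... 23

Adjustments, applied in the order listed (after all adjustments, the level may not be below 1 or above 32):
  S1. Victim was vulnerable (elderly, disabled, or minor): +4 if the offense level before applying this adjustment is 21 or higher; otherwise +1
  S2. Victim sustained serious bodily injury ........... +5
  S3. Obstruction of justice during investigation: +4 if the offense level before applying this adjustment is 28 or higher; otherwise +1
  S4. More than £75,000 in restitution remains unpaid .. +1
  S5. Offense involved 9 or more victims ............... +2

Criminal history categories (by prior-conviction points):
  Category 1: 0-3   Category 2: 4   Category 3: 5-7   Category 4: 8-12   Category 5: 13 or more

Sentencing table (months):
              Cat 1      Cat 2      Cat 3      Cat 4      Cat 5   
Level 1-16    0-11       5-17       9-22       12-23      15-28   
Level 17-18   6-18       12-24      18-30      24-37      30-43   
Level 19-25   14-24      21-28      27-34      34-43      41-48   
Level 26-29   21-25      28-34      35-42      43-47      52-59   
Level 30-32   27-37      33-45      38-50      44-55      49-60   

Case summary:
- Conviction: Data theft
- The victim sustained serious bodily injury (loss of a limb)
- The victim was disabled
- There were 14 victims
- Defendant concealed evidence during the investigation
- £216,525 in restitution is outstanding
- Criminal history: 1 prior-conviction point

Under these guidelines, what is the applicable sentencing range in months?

Base offense level for data theft: 23.
S1 applies (level before this adjustment is 23 ≥ 21, so +4): 23 + 4 = 27.
S2 applies: 27 + 5 = 32.
S3 applies (level before this adjustment is 32 ≥ 28, so +4): 32 + 4 = 36.
S4 applies: 36 + 1 = 37.
S5 applies: 37 + 2 = 39.
Level 39 exceeds the maximum of 32; capped at 32.
Final offense level: 32.
Criminal history: 1 prior point → Category 1 (0-3).
Level 32 falls in the 30-32 band.
Grid: Level 30-32 × Category 1 = 27-37 months.

27-37 months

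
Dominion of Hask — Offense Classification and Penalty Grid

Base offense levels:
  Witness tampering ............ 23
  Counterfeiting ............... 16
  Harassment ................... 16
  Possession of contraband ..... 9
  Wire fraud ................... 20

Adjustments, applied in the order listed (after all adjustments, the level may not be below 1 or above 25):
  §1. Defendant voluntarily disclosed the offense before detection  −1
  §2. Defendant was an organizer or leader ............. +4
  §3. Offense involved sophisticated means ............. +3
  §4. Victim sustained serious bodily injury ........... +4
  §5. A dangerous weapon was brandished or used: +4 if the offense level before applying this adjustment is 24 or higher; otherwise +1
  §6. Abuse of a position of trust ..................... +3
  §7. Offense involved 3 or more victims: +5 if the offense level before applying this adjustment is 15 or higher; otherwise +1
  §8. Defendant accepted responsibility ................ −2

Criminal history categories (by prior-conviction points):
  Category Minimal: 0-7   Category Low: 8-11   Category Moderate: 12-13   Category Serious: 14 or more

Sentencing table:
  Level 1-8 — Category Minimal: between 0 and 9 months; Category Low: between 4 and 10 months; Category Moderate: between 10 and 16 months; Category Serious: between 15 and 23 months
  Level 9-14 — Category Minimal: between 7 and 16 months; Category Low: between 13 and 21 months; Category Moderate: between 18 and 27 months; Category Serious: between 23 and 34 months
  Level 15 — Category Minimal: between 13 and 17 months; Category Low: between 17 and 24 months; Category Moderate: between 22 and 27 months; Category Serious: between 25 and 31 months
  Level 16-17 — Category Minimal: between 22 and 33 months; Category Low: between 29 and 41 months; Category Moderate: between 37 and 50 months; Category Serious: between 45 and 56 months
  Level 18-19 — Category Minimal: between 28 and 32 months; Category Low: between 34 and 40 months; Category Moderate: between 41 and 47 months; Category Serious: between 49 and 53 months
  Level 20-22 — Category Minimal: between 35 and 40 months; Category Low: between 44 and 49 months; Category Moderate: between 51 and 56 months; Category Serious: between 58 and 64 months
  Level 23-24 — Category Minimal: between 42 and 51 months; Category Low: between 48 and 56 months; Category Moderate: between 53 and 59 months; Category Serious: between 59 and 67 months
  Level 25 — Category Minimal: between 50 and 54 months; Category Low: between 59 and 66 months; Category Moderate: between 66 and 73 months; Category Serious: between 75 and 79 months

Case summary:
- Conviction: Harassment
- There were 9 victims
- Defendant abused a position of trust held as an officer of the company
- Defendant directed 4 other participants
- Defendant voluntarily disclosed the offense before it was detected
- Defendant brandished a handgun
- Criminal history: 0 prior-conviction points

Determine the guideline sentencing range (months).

50-54 months

Base offense level for harassment: 16.
§1 applies: 16 − 1 = 15.
§2 applies: 15 + 4 = 19.
§3 does not apply.
§4 does not apply.
§5 applies (level before this adjustment is 19 < 24, so +1): 19 + 1 = 20.
§6 applies: 20 + 3 = 23.
§7 applies (level before this adjustment is 23 ≥ 15, so +5): 23 + 5 = 28.
§8 does not apply.
Level 28 exceeds the maximum of 25; capped at 25.
Final offense level: 25.
Criminal history: 0 prior points → Category Minimal (0-7).
Level 25 falls in the 25 band.
Grid: Level 25 × Category Minimal = 50-54 months.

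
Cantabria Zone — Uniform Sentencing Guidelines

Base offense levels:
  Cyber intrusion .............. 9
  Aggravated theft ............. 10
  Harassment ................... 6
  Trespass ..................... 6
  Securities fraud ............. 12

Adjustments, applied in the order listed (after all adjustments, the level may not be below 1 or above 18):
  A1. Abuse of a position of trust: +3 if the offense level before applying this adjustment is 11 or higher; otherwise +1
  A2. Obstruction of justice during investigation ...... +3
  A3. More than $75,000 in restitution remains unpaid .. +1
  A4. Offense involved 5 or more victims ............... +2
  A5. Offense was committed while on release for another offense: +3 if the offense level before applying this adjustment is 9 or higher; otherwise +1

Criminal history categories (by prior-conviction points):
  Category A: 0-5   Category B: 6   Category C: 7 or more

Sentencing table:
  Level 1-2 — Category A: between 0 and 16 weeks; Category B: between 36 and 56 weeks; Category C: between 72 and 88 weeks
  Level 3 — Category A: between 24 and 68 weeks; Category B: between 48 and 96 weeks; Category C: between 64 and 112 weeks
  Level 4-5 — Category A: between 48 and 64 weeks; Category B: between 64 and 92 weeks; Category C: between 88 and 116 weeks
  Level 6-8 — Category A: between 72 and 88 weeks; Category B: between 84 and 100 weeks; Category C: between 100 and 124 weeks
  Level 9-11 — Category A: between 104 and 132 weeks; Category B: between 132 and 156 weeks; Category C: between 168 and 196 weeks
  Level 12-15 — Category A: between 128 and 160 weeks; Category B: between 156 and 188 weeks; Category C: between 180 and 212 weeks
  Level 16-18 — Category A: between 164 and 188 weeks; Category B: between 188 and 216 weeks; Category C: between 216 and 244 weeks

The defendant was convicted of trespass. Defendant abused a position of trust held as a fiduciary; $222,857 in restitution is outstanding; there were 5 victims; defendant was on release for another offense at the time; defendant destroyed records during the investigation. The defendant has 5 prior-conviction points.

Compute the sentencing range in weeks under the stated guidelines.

164-188 weeks

Base offense level for trespass: 6.
A1 applies (level before this adjustment is 6 < 11, so +1): 6 + 1 = 7.
A2 applies: 7 + 3 = 10.
A3 applies: 10 + 1 = 11.
A4 applies: 11 + 2 = 13.
A5 applies (level before this adjustment is 13 ≥ 9, so +3): 13 + 3 = 16.
Final offense level: 16.
Criminal history: 5 prior points → Category A (0-5).
Level 16 falls in the 16-18 band.
Grid: Level 16-18 × Category A = 164-188 weeks.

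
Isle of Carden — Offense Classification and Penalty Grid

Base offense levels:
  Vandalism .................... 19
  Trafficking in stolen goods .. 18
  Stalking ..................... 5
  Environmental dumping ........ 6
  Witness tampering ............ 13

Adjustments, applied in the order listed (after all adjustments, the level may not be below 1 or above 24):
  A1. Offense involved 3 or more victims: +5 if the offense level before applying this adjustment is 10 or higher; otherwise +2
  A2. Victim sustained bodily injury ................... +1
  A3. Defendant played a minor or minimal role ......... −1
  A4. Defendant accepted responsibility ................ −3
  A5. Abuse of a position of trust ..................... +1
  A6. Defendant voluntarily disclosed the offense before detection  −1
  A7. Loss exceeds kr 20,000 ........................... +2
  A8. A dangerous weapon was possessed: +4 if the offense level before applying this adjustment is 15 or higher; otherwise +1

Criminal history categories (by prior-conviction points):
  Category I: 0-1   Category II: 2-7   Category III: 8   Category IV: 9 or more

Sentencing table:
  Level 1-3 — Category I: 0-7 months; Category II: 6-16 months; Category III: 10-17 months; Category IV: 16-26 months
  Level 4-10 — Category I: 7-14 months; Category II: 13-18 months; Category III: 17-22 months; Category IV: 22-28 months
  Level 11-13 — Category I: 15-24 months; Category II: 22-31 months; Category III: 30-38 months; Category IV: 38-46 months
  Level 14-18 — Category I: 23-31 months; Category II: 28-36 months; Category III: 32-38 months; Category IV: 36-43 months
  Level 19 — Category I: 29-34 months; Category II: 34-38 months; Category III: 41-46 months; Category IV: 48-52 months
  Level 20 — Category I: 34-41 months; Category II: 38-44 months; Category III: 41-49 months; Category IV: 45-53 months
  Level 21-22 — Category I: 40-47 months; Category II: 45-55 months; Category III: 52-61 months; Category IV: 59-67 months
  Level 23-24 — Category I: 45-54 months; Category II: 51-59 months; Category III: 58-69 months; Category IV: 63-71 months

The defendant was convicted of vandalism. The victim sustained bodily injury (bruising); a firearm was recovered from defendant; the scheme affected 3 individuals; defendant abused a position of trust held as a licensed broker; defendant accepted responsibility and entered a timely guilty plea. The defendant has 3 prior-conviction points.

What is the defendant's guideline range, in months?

51-59 months

Base offense level for vandalism: 19.
A1 applies (level before this adjustment is 19 ≥ 10, so +5): 19 + 5 = 24.
A2 applies: 24 + 1 = 25.
A3 does not apply.
A4 applies: 25 − 3 = 22.
A5 applies: 22 + 1 = 23.
A6 does not apply.
A8 applies (level before this adjustment is 23 ≥ 15, so +4): 23 + 4 = 27.
Level 27 exceeds the maximum of 24; capped at 24.
Final offense level: 24.
Criminal history: 3 prior points → Category II (2-7).
Level 24 falls in the 23-24 band.
Grid: Level 23-24 × Category II = 51-59 months.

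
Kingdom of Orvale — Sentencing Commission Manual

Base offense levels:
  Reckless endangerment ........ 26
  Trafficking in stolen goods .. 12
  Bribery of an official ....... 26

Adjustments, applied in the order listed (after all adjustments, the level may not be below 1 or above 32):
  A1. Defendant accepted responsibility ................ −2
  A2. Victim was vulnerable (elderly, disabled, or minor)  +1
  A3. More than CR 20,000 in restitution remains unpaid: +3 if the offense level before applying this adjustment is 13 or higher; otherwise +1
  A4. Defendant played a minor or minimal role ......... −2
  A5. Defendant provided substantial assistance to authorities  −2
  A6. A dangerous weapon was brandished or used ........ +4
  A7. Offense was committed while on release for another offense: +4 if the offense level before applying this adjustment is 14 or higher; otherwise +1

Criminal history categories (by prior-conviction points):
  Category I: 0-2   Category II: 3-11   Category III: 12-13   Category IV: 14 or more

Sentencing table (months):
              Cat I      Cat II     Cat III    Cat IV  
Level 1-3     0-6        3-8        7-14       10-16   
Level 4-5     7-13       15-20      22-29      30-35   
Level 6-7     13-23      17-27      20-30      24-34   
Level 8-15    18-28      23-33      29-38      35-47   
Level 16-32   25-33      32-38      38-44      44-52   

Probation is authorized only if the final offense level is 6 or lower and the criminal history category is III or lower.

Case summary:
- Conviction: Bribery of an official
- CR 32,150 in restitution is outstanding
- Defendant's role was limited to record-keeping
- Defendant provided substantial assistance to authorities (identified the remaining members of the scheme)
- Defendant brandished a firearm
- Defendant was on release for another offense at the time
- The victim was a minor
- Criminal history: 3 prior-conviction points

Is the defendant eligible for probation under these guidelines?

No

Base offense level for bribery of an official: 26.
A1 does not apply.
A2 applies: 26 + 1 = 27.
A3 applies (level before this adjustment is 27 ≥ 13, so +3): 27 + 3 = 30.
A4 applies: 30 − 2 = 28.
A5 applies: 28 − 2 = 26.
A6 applies: 26 + 4 = 30.
A7 applies (level before this adjustment is 30 ≥ 14, so +4): 30 + 4 = 34.
Level 34 exceeds the maximum of 32; capped at 32.
Final offense level: 32.
Criminal history: 3 prior points → Category II (3-11).
Level 32 falls in the 16-32 band.
Grid: Level 16-32 × Category II = 32-38 months.
Probation check: level 32 > 6 and category II ≤ III → not eligible.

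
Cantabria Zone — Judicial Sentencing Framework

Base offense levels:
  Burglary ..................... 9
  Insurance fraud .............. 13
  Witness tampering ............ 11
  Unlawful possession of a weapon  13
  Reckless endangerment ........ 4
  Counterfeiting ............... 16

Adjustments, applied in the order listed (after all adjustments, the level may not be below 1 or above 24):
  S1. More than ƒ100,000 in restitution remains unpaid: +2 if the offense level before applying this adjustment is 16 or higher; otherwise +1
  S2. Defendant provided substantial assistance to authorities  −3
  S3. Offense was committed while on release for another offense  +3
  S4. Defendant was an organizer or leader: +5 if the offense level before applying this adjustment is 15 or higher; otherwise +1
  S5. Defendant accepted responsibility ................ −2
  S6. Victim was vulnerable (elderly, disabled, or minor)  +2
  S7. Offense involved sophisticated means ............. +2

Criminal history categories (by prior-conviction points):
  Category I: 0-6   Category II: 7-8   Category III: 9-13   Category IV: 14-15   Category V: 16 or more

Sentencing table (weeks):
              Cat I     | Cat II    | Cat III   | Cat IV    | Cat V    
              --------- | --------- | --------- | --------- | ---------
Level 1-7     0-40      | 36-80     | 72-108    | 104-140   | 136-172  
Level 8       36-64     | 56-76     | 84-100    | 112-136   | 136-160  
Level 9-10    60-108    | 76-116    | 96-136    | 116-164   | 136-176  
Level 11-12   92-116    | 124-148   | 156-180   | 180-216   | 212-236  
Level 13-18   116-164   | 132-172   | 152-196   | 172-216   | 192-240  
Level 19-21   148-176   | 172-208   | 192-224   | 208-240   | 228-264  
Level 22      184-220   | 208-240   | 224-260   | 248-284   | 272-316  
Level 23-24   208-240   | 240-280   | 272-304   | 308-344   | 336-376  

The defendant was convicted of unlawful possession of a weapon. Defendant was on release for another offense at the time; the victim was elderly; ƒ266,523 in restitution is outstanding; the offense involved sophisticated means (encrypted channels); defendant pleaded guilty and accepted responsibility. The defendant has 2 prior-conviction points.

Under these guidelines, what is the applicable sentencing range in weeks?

148-176 weeks

Base offense level for unlawful possession of a weapon: 13.
S1 applies (level before this adjustment is 13 < 16, so +1): 13 + 1 = 14.
S3 applies: 14 + 3 = 17.
S4 does not apply.
S5 applies: 17 − 2 = 15.
S6 applies: 15 + 2 = 17.
S7 applies: 17 + 2 = 19.
Final offense level: 19.
Criminal history: 2 prior points → Category I (0-6).
Level 19 falls in the 19-21 band.
Grid: Level 19-21 × Category I = 148-176 weeks.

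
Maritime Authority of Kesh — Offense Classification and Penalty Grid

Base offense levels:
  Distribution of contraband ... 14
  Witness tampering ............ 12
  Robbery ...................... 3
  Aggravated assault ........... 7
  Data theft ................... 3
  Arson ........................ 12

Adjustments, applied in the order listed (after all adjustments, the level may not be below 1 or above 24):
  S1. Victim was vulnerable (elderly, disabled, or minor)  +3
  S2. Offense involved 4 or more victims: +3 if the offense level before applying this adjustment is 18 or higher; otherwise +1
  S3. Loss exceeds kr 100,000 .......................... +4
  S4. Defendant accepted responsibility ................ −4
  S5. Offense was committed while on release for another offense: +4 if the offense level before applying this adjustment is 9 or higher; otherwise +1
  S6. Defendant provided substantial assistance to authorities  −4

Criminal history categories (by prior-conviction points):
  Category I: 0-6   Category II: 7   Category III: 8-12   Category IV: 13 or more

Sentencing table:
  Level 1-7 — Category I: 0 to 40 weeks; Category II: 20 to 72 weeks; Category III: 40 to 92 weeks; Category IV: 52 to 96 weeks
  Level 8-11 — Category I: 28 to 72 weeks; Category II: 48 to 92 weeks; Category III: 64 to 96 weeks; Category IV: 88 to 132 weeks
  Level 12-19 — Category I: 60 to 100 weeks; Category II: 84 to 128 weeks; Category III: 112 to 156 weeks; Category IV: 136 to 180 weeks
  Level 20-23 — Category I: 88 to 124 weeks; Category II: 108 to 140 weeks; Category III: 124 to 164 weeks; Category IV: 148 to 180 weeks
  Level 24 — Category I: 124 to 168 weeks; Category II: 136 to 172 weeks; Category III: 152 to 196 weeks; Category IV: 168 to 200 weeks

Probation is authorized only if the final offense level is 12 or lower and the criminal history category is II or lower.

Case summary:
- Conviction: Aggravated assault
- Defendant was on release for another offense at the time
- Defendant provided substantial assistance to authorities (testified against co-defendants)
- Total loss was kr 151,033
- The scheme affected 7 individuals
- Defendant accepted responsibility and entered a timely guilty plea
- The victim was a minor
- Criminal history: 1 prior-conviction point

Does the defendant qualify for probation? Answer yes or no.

Yes

Base offense level for aggravated assault: 7.
S1 applies: 7 + 3 = 10.
S2 applies (level before this adjustment is 10 < 18, so +1): 10 + 1 = 11.
S3 applies: 11 + 4 = 15.
S4 applies: 15 − 4 = 11.
S5 applies (level before this adjustment is 11 ≥ 9, so +4): 11 + 4 = 15.
S6 applies: 15 − 4 = 11.
Final offense level: 11.
Criminal history: 1 prior point → Category I (0-6).
Level 11 falls in the 8-11 band.
Grid: Level 8-11 × Category I = 28-72 weeks.
Probation check: level 11 ≤ 12 and category I ≤ II → eligible.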